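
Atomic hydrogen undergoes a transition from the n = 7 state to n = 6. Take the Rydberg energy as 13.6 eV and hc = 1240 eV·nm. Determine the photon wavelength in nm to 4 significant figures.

ΔE = 13.60 × (1/6² − 1/7²) = 13.60 × 0.007370 = 0.1002 eV.
λ = hc/ΔE = 1240 / 0.1002 = 12370 nm.

12370 nm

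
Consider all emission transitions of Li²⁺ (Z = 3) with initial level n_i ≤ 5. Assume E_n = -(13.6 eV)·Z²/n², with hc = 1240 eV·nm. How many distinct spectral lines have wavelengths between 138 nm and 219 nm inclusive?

2

Enumerate all n_i → n_f pairs with 1 ≤ n_f < n_i ≤ 5 and compute λ = 1240 / [13.6·9·(1/n_f² − 1/n_i²)].
Lines falling in [138, 219] nm: 5→3 (142.5 nm), 4→3 (208.4 nm).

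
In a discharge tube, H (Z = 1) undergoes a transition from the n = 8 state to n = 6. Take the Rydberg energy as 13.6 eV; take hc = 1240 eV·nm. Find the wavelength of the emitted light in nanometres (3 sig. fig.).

ΔE = 13.60 × (1/6² − 1/8²) = 13.60 × 0.01215 = 0.1653 eV.
λ = hc/ΔE = 1240 / 0.1653 = 7500 nm.

7500 nm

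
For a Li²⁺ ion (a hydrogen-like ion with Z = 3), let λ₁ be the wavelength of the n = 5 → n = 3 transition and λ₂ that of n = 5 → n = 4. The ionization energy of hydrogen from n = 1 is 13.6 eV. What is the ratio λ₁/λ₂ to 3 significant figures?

0.316

λ ∝ 1/ΔE ∝ 1/(1/n_f² − 1/n_i²), and the Z² and hc factors cancel in the ratio.
λ₁/λ₂ = (1/4² − 1/5²)/(1/3² − 1/5²) = 0.02250/0.07111 = 0.316.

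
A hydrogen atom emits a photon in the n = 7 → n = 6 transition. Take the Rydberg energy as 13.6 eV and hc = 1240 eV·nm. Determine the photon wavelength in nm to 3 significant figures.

12400 nm

ΔE = 13.60 × (1/6² − 1/7²) = 13.60 × 0.007370 = 0.1002 eV.
λ = hc/ΔE = 1240 / 0.1002 = 12400 nm.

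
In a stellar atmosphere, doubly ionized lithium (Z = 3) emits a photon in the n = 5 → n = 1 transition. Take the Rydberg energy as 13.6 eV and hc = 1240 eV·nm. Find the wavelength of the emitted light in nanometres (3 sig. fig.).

For Z = 3 the level energies scale as Z², so the effective Rydberg energy is 13.6 × 9 = 122.4 eV.
ΔE = 122.4 × (1/1² − 1/5²) = 122.4 × 0.9600 = 117.5 eV.
λ = hc/ΔE = 1240 / 117.5 = 10.6 nm.

10.6 nm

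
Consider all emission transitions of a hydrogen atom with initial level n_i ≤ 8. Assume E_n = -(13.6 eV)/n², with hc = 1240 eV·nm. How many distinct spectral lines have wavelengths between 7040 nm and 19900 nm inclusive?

4

Enumerate all n_i → n_f pairs with 1 ≤ n_f < n_i ≤ 8 and compute λ = 1240 / [13.6·1·(1/n_f² − 1/n_i²)].
Lines falling in [7040, 19900] nm: 6→5 (7460 nm), 8→6 (7503 nm), 7→6 (12370 nm), 8→7 (19060 nm).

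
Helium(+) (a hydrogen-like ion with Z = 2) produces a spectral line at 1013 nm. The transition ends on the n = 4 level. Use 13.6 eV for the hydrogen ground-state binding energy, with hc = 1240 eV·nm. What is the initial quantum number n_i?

The photon energy is ΔE = hc/λ = 1240 / 1013 = 1.224 eV.
With Z = 2, ΔE = 54.40 × (1/n_f² − 1/n_i²), so 1/n_f² − 1/n_i² = 0.02250.
With n_f = 4: 1/n_i² = 1/16 − 0.02250 = 0.04000, so n_i ≈ 5.00.

n_i = 5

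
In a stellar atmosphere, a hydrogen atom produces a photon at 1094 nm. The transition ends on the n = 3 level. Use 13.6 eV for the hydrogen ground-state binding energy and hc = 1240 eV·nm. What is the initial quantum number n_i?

n_i = 6

The photon energy is ΔE = hc/λ = 1240 / 1094 = 1.133 eV.
With Z = 1, ΔE = 13.60 × (1/n_f² − 1/n_i²), so 1/n_f² − 1/n_i² = 0.08334.
With n_f = 3: 1/n_i² = 1/9 − 0.08334 = 0.02777, so n_i ≈ 6.00.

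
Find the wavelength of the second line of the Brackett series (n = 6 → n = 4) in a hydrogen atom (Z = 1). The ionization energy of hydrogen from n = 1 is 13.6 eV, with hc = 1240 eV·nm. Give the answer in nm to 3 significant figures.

2630 nm

The Brackett series terminates on n_f = 4; the second line has n_i = 4+2 = 6.
ΔE = 13.60 × (1/4² − 1/6²) = 0.4722 eV.
λ = 1240 / 0.4722 = 2630 nm.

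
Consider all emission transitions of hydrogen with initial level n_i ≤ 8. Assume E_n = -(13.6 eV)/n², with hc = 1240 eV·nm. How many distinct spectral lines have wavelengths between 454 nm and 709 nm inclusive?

2

Enumerate all n_i → n_f pairs with 1 ≤ n_f < n_i ≤ 8 and compute λ = 1240 / [13.6·1·(1/n_f² − 1/n_i²)].
Lines falling in [454, 709] nm: 4→2 (486.3 nm), 3→2 (656.5 nm).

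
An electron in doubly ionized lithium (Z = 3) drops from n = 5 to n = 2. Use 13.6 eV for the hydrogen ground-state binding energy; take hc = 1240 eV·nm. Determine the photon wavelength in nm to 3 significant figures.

For Z = 3 the level energies scale as Z², so the effective Rydberg energy is 13.6 × 9 = 122.4 eV.
ΔE = 122.4 × (1/2² − 1/5²) = 122.4 × 0.2100 = 25.70 eV.
λ = hc/ΔE = 1240 / 25.70 = 48.2 nm.

48.2 nm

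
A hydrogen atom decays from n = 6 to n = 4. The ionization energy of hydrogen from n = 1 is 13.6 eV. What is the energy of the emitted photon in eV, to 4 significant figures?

0.4722 eV

E_6 = −13.60/36 = −0.3778 eV and E_4 = −13.60/16 = −0.8500 eV.
The photon energy is |E_6 − E_4| = 0.4722 eV.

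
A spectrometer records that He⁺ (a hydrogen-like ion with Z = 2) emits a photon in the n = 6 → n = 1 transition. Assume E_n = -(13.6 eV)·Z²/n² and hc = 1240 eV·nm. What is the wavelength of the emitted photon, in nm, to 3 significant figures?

23.4 nm

For Z = 2 the level energies scale as Z², so the effective Rydberg energy is 13.6 × 4 = 54.40 eV.
ΔE = 54.40 × (1/1² − 1/6²) = 54.40 × 0.9722 = 52.89 eV.
λ = hc/ΔE = 1240 / 52.89 = 23.4 nm.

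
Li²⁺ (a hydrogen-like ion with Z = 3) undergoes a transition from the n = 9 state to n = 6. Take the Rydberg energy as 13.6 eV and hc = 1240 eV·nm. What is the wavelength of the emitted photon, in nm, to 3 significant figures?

For Z = 3 the level energies scale as Z², so the effective Rydberg energy is 13.6 × 9 = 122.4 eV.
ΔE = 122.4 × (1/6² − 1/9²) = 122.4 × 0.01543 = 1.889 eV.
λ = hc/ΔE = 1240 / 1.889 = 656 nm.

656 nm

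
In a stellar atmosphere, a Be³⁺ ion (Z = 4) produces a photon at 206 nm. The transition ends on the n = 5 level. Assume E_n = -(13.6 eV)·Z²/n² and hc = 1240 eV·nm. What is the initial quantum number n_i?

n_i = 9

The photon energy is ΔE = hc/λ = 1240 / 206 = 6.019 eV.
With Z = 4, ΔE = 217.6 × (1/n_f² − 1/n_i²), so 1/n_f² − 1/n_i² = 0.02766.
With n_f = 5: 1/n_i² = 1/25 − 0.02766 = 0.01234, so n_i ≈ 9.00.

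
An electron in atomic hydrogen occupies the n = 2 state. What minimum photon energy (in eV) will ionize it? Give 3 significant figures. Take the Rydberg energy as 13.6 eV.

E_2 = −13.60/4 = −3.40 eV, so ionization (to E = 0) requires 3.40 eV.

3.40 eV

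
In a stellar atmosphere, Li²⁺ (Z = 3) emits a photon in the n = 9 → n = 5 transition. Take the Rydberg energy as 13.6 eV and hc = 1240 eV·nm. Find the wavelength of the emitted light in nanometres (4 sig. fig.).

For Z = 3 the level energies scale as Z², so the effective Rydberg energy is 13.6 × 9 = 122.4 eV.
ΔE = 122.4 × (1/5² − 1/9²) = 122.4 × 0.02765 = 3.385 eV.
λ = hc/ΔE = 1240 / 3.385 = 366.3 nm.

366.3 nm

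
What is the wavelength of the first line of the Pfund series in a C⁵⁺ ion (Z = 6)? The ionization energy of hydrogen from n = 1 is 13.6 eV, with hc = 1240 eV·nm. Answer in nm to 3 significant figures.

207 nm

The Pfund series terminates on n_f = 5; the first line has n_i = 5+1 = 6.
ΔE = 489.6 × (1/5² − 1/6²) = 5.984 eV.
λ = 1240 / 5.984 = 207 nm.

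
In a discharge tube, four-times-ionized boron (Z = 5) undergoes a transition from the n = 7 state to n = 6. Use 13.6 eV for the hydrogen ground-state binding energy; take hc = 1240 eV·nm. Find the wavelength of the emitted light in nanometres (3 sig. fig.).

For Z = 5 the level energies scale as Z², so the effective Rydberg energy is 13.6 × 25 = 340.0 eV.
ΔE = 340.0 × (1/6² − 1/7²) = 340.0 × 0.007370 = 2.506 eV.
λ = hc/ΔE = 1240 / 2.506 = 495 nm.

495 nm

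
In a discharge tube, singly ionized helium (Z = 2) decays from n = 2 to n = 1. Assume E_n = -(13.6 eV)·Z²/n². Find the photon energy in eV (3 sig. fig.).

40.8 eV

The Bohr energies scale as Z², so for Z = 2: E_n = −54.40/n² eV.
E_2 = −54.40/4 = −13.60 eV and E_1 = −54.40/1 = −54.40 eV.
The photon energy is |E_2 − E_1| = 40.8 eV.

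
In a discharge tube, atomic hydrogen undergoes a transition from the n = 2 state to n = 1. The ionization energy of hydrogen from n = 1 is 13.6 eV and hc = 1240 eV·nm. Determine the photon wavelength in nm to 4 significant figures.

121.6 nm

ΔE = 13.60 × (1/1² − 1/2²) = 13.60 × 0.7500 = 10.20 eV.
λ = hc/ΔE = 1240 / 10.20 = 121.6 nm.
This line belongs to the Lyman series.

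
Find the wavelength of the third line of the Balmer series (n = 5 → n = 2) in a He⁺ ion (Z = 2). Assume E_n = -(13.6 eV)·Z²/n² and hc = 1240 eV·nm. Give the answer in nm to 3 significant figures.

109 nm

The Balmer series terminates on n_f = 2; the third line has n_i = 2+3 = 5.
ΔE = 54.40 × (1/2² − 1/5²) = 11.42 eV.
λ = 1240 / 11.42 = 109 nm.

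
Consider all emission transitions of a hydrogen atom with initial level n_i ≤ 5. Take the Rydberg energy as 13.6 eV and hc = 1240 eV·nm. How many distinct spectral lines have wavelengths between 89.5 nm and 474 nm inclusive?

Enumerate all n_i → n_f pairs with 1 ≤ n_f < n_i ≤ 5 and compute λ = 1240 / [13.6·1·(1/n_f² − 1/n_i²)].
Lines falling in [89.5, 474] nm: 5→1 (94.98 nm), 4→1 (97.25 nm), 3→1 (102.6 nm), 2→1 (121.6 nm), 5→2 (434.2 nm).

5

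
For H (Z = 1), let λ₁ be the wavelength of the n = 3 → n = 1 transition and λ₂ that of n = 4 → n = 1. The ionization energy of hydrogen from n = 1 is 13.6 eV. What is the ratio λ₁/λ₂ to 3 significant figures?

λ ∝ 1/ΔE ∝ 1/(1/n_f² − 1/n_i²), and the Z² and hc factors cancel in the ratio.
λ₁/λ₂ = (1/1² − 1/4²)/(1/1² − 1/3²) = 0.9375/0.8889 = 1.05.

1.05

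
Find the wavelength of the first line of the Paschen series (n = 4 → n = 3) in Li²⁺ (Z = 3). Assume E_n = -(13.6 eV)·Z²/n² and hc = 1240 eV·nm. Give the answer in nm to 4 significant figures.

The Paschen series terminates on n_f = 3; the first line has n_i = 3+1 = 4.
ΔE = 122.4 × (1/3² − 1/4²) = 5.950 eV.
λ = 1240 / 5.950 = 208.4 nm.

208.4 nm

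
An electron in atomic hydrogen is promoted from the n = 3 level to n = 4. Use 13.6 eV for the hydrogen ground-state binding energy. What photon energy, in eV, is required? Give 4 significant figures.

E_4 = −13.60/16 = −0.8500 eV and E_3 = −13.60/9 = −1.511 eV.
The photon energy is |E_4 − E_3| = 0.6611 eV.

0.6611 eV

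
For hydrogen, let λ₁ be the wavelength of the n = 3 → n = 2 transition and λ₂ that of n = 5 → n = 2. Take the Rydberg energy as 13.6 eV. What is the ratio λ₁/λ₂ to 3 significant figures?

1.51

λ ∝ 1/ΔE ∝ 1/(1/n_f² − 1/n_i²), and the Z² and hc factors cancel in the ratio.
λ₁/λ₂ = (1/2² − 1/5²)/(1/2² − 1/3²) = 0.2100/0.1389 = 1.51.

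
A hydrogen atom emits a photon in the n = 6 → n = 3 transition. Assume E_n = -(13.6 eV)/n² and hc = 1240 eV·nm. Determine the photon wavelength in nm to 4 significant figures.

ΔE = 13.60 × (1/3² − 1/6²) = 13.60 × 0.08333 = 1.133 eV.
λ = hc/ΔE = 1240 / 1.133 = 1094 nm.

1094 nm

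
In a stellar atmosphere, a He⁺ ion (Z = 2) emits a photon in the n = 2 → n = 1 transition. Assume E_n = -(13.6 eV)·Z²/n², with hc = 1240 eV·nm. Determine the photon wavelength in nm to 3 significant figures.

For Z = 2 the level energies scale as Z², so the effective Rydberg energy is 13.6 × 4 = 54.40 eV.
ΔE = 54.40 × (1/1² − 1/2²) = 54.40 × 0.7500 = 40.80 eV.
λ = hc/ΔE = 1240 / 40.80 = 30.4 nm.

30.4 nm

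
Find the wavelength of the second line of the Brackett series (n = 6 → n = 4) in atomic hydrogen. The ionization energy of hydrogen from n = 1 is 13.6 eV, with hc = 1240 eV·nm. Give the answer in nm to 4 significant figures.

The Brackett series terminates on n_f = 4; the second line has n_i = 4+2 = 6.
ΔE = 13.60 × (1/4² − 1/6²) = 0.4722 eV.
λ = 1240 / 0.4722 = 2626 nm.

2626 nm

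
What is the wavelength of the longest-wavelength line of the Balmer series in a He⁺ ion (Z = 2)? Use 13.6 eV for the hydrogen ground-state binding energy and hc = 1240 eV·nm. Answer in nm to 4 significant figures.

The Balmer series terminates on n_f = 2; the first line has n_i = 2+1 = 3.
ΔE = 54.40 × (1/2² − 1/3²) = 7.556 eV.
λ = 1240 / 7.556 = 164.1 nm.

164.1 nm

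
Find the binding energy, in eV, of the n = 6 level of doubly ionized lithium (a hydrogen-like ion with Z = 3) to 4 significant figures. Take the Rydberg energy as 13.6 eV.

E_n = −13.6 Z²/n² = −122.4/n² eV for Z = 3.
E_6 = −122.4/36 = −3.400 eV, so ionization (to E = 0) requires 3.400 eV.

3.400 eV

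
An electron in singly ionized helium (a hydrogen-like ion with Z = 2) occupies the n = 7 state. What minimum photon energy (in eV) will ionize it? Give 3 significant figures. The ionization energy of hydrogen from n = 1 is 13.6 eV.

E_n = −13.6 Z²/n² = −54.40/n² eV for Z = 2.
E_7 = −54.40/49 = −1.11 eV, so ionization (to E = 0) requires 1.11 eV.

1.11 eV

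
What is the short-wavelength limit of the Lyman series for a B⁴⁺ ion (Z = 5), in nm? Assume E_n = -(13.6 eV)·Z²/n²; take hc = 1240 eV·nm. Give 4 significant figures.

3.647 nm

The Lyman series has lower level n_f = 1; the series limit corresponds to n_i → ∞.
ΔE_max = 13.6 × 25 / 1² = 340.0 eV.
λ_min = 1240 / 340.0 = 3.647 nm.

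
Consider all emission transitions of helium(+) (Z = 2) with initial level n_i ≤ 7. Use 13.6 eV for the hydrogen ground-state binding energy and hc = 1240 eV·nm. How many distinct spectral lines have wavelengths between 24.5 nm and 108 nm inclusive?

Enumerate all n_i → n_f pairs with 1 ≤ n_f < n_i ≤ 7 and compute λ = 1240 / [13.6·4·(1/n_f² − 1/n_i²)].
Lines falling in [24.5, 108] nm: 3→1 (25.64 nm), 2→1 (30.39 nm), 7→2 (99.28 nm), 6→2 (102.6 nm).

4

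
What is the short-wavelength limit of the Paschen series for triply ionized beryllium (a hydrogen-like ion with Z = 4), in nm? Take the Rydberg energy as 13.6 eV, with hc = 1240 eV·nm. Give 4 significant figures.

51.29 nm

The Paschen series has lower level n_f = 3; the series limit corresponds to n_i → ∞.
ΔE_max = 13.6 × 16 / 3² = 24.18 eV.
λ_min = 1240 / 24.18 = 51.29 nm.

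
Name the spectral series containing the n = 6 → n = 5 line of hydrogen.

The series is set by the lower level: n_f = 5 is the Pfund series.

Pfund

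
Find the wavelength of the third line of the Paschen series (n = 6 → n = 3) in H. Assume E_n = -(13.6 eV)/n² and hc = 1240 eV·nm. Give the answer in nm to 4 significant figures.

The Paschen series terminates on n_f = 3; the third line has n_i = 3+3 = 6.
ΔE = 13.60 × (1/3² − 1/6²) = 1.133 eV.
λ = 1240 / 1.133 = 1094 nm.

1094 nm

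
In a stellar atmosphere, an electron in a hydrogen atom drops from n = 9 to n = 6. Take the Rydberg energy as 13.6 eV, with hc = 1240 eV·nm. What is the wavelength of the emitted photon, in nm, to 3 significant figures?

ΔE = 13.60 × (1/6² − 1/9²) = 13.60 × 0.01543 = 0.2099 eV.
λ = hc/ΔE = 1240 / 0.2099 = 5910 nm.

5910 nm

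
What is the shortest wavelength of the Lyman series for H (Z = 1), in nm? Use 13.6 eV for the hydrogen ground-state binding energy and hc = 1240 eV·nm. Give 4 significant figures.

The Lyman series has lower level n_f = 1; the series limit corresponds to n_i → ∞.
ΔE_max = 13.6 × 1 / 1² = 13.60 eV.
λ_min = 1240 / 13.60 = 91.18 nm.

91.18 nm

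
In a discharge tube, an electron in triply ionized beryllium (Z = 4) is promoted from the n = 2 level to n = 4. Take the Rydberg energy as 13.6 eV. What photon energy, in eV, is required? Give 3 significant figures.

The Bohr energies scale as Z², so for Z = 4: E_n = −217.6/n² eV.
E_4 = −217.6/16 = −13.60 eV and E_2 = −217.6/4 = −54.40 eV.
The photon energy is |E_4 − E_2| = 40.8 eV.

40.8 eV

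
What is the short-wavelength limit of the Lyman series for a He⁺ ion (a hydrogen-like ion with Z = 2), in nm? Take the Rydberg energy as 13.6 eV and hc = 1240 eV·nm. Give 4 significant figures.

22.79 nm

The Lyman series has lower level n_f = 1; the series limit corresponds to n_i → ∞.
ΔE_max = 13.6 × 4 / 1² = 54.40 eV.
λ_min = 1240 / 54.40 = 22.79 nm.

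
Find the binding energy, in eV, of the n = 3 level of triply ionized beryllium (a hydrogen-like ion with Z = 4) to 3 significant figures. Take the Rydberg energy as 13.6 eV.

E_n = −13.6 Z²/n² = −217.6/n² eV for Z = 4.
E_3 = −217.6/9 = −24.2 eV, so ionization (to E = 0) requires 24.2 eV.

24.2 eV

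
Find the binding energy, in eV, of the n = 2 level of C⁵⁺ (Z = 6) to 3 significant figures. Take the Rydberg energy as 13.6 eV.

122 eV

E_n = −13.6 Z²/n² = −489.6/n² eV for Z = 6.
E_2 = −489.6/4 = −122 eV, so ionization (to E = 0) requires 122 eV.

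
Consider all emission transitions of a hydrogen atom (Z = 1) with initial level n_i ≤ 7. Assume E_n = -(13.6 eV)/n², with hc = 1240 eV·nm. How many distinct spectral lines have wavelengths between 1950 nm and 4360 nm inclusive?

Enumerate all n_i → n_f pairs with 1 ≤ n_f < n_i ≤ 7 and compute λ = 1240 / [13.6·1·(1/n_f² − 1/n_i²)].
Lines falling in [1950, 4360] nm: 7→4 (2166 nm), 6→4 (2626 nm), 5→4 (4052 nm).

3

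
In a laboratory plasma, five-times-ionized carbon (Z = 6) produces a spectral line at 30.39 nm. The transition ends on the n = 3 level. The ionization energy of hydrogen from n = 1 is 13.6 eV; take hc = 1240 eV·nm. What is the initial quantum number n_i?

n_i = 6

The photon energy is ΔE = hc/λ = 1240 / 30.39 = 40.80 eV.
With Z = 6, ΔE = 489.6 × (1/n_f² − 1/n_i²), so 1/n_f² − 1/n_i² = 0.08334.
With n_f = 3: 1/n_i² = 1/9 − 0.08334 = 0.02777, so n_i ≈ 6.00.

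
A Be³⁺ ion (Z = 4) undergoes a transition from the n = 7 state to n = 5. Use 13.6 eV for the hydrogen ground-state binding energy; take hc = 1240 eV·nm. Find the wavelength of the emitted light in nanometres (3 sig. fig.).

291 nm

For Z = 4 the level energies scale as Z², so the effective Rydberg energy is 13.6 × 16 = 217.6 eV.
ΔE = 217.6 × (1/5² − 1/7²) = 217.6 × 0.01959 = 4.263 eV.
λ = hc/ΔE = 1240 / 4.263 = 291 nm.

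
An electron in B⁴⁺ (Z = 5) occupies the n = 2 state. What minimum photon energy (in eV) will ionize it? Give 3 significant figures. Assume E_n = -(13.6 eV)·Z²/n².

E_n = −13.6 Z²/n² = −340.0/n² eV for Z = 5.
E_2 = −340.0/4 = −85.0 eV, so ionization (to E = 0) requires 85.0 eV.

85.0 eV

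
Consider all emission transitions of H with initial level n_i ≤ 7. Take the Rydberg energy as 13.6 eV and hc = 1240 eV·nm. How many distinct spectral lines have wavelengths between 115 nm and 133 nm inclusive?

1

Enumerate all n_i → n_f pairs with 1 ≤ n_f < n_i ≤ 7 and compute λ = 1240 / [13.6·1·(1/n_f² − 1/n_i²)].
Lines falling in [115, 133] nm: 2→1 (121.6 nm).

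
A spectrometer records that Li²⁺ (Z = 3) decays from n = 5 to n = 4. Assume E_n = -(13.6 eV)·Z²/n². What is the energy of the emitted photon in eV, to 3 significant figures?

The Bohr energies scale as Z², so for Z = 3: E_n = −122.4/n² eV.
E_5 = −122.4/25 = −4.896 eV and E_4 = −122.4/16 = −7.650 eV.
The photon energy is |E_5 − E_4| = 2.75 eV.

2.75 eV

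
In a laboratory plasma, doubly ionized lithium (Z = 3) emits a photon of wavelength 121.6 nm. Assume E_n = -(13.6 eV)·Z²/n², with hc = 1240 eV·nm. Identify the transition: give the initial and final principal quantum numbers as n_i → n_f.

n_i = 6, n_f = 3

The photon energy is ΔE = hc/λ = 1240 / 121.6 = 10.20 eV.
With Z = 3, ΔE = 122.4 × (1/n_f² − 1/n_i²), so 1/n_f² − 1/n_i² = 0.08331.
Trying n_f = 3 gives 1/n_i² = 0.02780, i.e. n_i ≈ 6; this pair matches.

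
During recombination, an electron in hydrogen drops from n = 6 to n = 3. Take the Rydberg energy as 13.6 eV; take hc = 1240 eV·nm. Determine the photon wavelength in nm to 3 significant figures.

1090 nm

ΔE = 13.60 × (1/3² − 1/6²) = 13.60 × 0.08333 = 1.133 eV.
λ = hc/ΔE = 1240 / 1.133 = 1090 nm.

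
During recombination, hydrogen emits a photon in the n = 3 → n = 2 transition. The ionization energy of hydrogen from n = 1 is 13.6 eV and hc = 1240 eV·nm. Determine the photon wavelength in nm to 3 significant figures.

ΔE = 13.60 × (1/2² − 1/3²) = 13.60 × 0.1389 = 1.889 eV.
λ = hc/ΔE = 1240 / 1.889 = 656 nm.
This line belongs to the Balmer series.

656 nm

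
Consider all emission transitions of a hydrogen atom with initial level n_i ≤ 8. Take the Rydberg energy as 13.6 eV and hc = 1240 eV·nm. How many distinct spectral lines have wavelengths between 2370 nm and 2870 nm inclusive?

1

Enumerate all n_i → n_f pairs with 1 ≤ n_f < n_i ≤ 8 and compute λ = 1240 / [13.6·1·(1/n_f² − 1/n_i²)].
Lines falling in [2370, 2870] nm: 6→4 (2626 nm).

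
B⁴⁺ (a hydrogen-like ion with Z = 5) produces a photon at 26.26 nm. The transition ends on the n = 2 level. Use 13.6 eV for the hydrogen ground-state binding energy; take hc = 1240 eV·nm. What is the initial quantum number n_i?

n_i = 3

The photon energy is ΔE = hc/λ = 1240 / 26.26 = 47.22 eV.
With Z = 5, ΔE = 340.0 × (1/n_f² − 1/n_i²), so 1/n_f² − 1/n_i² = 0.1389.
With n_f = 2: 1/n_i² = 1/4 − 0.1389 = 0.1111, so n_i ≈ 3.00.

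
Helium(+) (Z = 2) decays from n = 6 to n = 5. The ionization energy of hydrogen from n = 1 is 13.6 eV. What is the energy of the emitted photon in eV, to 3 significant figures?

The Bohr energies scale as Z², so for Z = 2: E_n = −54.40/n² eV.
E_6 = −54.40/36 = −1.511 eV and E_5 = −54.40/25 = −2.176 eV.
The photon energy is |E_6 − E_5| = 0.665 eV.

0.665 eV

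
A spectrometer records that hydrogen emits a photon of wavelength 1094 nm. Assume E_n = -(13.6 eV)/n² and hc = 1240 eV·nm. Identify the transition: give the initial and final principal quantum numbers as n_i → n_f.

n_i = 6, n_f = 3

The photon energy is ΔE = hc/λ = 1240 / 1094 = 1.133 eV.
With Z = 1, ΔE = 13.60 × (1/n_f² − 1/n_i²), so 1/n_f² − 1/n_i² = 0.08334.
Trying n_f = 3 gives 1/n_i² = 0.02777, i.e. n_i ≈ 6; this pair matches.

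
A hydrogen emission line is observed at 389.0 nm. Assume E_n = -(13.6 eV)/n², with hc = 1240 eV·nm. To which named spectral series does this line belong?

ΔE = 1240/389.0 = 3.188 eV.
This matches 13.6 × (1/2² − 1/8²), so n_f = 2: the Balmer series.

Balmer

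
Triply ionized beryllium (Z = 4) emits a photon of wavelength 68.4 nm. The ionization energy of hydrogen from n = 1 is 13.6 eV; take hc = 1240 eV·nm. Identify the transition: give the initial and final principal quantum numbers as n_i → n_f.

n_i = 6, n_f = 3

The photon energy is ΔE = hc/λ = 1240 / 68.4 = 18.13 eV.
With Z = 4, ΔE = 217.6 × (1/n_f² − 1/n_i²), so 1/n_f² − 1/n_i² = 0.08331.
Trying n_f = 3 gives 1/n_i² = 0.02780, i.e. n_i ≈ 6; this pair matches.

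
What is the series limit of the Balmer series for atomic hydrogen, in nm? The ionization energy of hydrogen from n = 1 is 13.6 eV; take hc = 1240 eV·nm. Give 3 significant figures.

365 nm

The Balmer series has lower level n_f = 2; the series limit corresponds to n_i → ∞.
ΔE_max = 13.6 × 1 / 2² = 3.400 eV.
λ_min = 1240 / 3.400 = 365 nm.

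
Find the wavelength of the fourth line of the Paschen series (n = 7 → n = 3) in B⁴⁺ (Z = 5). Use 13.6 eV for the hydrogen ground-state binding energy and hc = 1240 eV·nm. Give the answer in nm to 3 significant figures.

40.2 nm

The Paschen series terminates on n_f = 3; the fourth line has n_i = 3+4 = 7.
ΔE = 340.0 × (1/3² − 1/7²) = 30.84 eV.
λ = 1240 / 30.84 = 40.2 nm.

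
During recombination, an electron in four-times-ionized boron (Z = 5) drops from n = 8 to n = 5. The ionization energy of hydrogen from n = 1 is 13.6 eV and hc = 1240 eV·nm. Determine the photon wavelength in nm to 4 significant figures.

149.6 nm

For Z = 5 the level energies scale as Z², so the effective Rydberg energy is 13.6 × 25 = 340.0 eV.
ΔE = 340.0 × (1/5² − 1/8²) = 340.0 × 0.02438 = 8.288 eV.
λ = hc/ΔE = 1240 / 8.288 = 149.6 nm.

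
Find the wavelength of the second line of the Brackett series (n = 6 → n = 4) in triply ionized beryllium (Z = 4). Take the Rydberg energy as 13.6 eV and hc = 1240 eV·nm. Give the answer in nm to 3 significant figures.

164 nm

The Brackett series terminates on n_f = 4; the second line has n_i = 4+2 = 6.
ΔE = 217.6 × (1/4² − 1/6²) = 7.556 eV.
λ = 1240 / 7.556 = 164 nm.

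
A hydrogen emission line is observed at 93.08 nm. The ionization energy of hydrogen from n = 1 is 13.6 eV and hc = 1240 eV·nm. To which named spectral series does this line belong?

ΔE = 1240/93.08 = 13.32 eV.
This matches 13.6 × (1/1² − 1/7²), so n_f = 1: the Lyman series.

Lyman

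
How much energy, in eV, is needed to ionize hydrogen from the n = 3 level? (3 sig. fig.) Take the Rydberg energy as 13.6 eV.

E_3 = −13.60/9 = −1.51 eV, so ionization (to E = 0) requires 1.51 eV.

1.51 eV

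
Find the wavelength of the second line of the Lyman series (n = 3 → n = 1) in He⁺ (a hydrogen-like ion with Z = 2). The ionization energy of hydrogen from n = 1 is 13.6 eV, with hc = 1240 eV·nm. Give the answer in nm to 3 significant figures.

25.6 nm

The Lyman series terminates on n_f = 1; the second line has n_i = 1+2 = 3.
ΔE = 54.40 × (1/1² − 1/3²) = 48.36 eV.
λ = 1240 / 48.36 = 25.6 nm.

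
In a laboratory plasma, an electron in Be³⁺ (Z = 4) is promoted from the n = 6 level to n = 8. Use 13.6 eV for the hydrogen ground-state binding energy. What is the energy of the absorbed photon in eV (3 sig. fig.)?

2.64 eV

The Bohr energies scale as Z², so for Z = 4: E_n = −217.6/n² eV.
E_8 = −217.6/64 = −3.400 eV and E_6 = −217.6/36 = −6.044 eV.
The photon energy is |E_8 − E_6| = 2.64 eV.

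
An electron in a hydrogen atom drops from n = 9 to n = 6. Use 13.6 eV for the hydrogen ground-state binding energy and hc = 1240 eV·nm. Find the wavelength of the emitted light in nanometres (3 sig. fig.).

ΔE = 13.60 × (1/6² − 1/9²) = 13.60 × 0.01543 = 0.2099 eV.
λ = hc/ΔE = 1240 / 0.2099 = 5910 nm.

5910 nm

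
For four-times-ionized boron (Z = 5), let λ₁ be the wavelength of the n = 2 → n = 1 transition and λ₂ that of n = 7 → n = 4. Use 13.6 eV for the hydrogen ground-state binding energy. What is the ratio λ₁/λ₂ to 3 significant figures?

0.0561

λ ∝ 1/ΔE ∝ 1/(1/n_f² − 1/n_i²), and the Z² and hc factors cancel in the ratio.
λ₁/λ₂ = (1/4² − 1/7²)/(1/1² − 1/2²) = 0.04209/0.7500 = 0.0561.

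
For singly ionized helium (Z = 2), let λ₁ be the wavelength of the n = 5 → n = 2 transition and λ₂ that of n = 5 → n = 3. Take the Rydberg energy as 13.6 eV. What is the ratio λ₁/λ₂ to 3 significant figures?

λ ∝ 1/ΔE ∝ 1/(1/n_f² − 1/n_i²), and the Z² and hc factors cancel in the ratio.
λ₁/λ₂ = (1/3² − 1/5²)/(1/2² − 1/5²) = 0.07111/0.2100 = 0.339.

0.339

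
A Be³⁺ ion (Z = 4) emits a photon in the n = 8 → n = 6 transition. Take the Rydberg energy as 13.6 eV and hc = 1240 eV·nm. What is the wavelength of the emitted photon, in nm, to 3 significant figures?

For Z = 4 the level energies scale as Z², so the effective Rydberg energy is 13.6 × 16 = 217.6 eV.
ΔE = 217.6 × (1/6² − 1/8²) = 217.6 × 0.01215 = 2.644 eV.
λ = hc/ΔE = 1240 / 2.644 = 469 nm.

469 nm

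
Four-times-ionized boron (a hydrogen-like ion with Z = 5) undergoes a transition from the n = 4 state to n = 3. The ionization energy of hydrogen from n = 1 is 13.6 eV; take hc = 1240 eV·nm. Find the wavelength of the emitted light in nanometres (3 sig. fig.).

75.0 nm

For Z = 5 the level energies scale as Z², so the effective Rydberg energy is 13.6 × 25 = 340.0 eV.
ΔE = 340.0 × (1/3² − 1/4²) = 340.0 × 0.04861 = 16.53 eV.
λ = hc/ΔE = 1240 / 16.53 = 75.0 nm.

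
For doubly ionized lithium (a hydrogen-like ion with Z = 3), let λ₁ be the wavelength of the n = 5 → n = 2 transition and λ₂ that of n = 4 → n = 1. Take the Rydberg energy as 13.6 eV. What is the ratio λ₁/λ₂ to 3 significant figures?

λ ∝ 1/ΔE ∝ 1/(1/n_f² − 1/n_i²), and the Z² and hc factors cancel in the ratio.
λ₁/λ₂ = (1/1² − 1/4²)/(1/2² − 1/5²) = 0.9375/0.2100 = 4.46.

4.46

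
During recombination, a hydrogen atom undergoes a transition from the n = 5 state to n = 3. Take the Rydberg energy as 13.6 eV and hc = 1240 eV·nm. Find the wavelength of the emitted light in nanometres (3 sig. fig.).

ΔE = 13.60 × (1/3² − 1/5²) = 13.60 × 0.07111 = 0.9671 eV.
λ = hc/ΔE = 1240 / 0.9671 = 1280 nm.

1280 nm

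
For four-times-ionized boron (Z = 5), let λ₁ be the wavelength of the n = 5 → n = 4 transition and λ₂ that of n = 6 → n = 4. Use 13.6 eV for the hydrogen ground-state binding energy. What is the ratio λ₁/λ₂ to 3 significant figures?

1.54

λ ∝ 1/ΔE ∝ 1/(1/n_f² − 1/n_i²), and the Z² and hc factors cancel in the ratio.
λ₁/λ₂ = (1/4² − 1/6²)/(1/4² − 1/5²) = 0.03472/0.02250 = 1.54.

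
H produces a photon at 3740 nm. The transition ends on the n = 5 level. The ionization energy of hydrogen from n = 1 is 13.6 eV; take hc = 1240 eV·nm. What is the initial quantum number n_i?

The photon energy is ΔE = hc/λ = 1240 / 3740 = 0.3316 eV.
With Z = 1, ΔE = 13.60 × (1/n_f² − 1/n_i²), so 1/n_f² − 1/n_i² = 0.02438.
With n_f = 5: 1/n_i² = 1/25 − 0.02438 = 0.01562, so n_i ≈ 8.00.

n_i = 8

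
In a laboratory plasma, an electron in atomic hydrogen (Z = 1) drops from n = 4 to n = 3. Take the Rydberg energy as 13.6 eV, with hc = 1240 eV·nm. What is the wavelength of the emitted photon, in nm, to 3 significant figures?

ΔE = 13.60 × (1/3² − 1/4²) = 13.60 × 0.04861 = 0.6611 eV.
λ = hc/ΔE = 1240 / 0.6611 = 1880 nm.

1880 nm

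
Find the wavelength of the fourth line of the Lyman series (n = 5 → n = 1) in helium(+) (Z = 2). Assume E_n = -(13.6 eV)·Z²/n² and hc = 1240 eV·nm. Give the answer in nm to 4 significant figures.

23.74 nm

The Lyman series terminates on n_f = 1; the fourth line has n_i = 1+4 = 5.
ΔE = 54.40 × (1/1² − 1/5²) = 52.22 eV.
λ = 1240 / 52.22 = 23.74 nm.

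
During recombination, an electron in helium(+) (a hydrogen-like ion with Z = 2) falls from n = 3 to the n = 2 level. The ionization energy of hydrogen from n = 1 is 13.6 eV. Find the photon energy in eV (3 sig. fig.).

The Bohr energies scale as Z², so for Z = 2: E_n = −54.40/n² eV.
E_3 = −54.40/9 = −6.044 eV and E_2 = −54.40/4 = −13.60 eV.
The photon energy is |E_3 − E_2| = 7.56 eV.

7.56 eV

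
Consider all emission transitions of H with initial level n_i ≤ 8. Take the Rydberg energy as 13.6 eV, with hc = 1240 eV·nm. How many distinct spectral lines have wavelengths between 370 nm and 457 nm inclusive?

Enumerate all n_i → n_f pairs with 1 ≤ n_f < n_i ≤ 8 and compute λ = 1240 / [13.6·1·(1/n_f² − 1/n_i²)].
Lines falling in [370, 457] nm: 8→2 (389.0 nm), 7→2 (397.1 nm), 6→2 (410.3 nm), 5→2 (434.2 nm).

4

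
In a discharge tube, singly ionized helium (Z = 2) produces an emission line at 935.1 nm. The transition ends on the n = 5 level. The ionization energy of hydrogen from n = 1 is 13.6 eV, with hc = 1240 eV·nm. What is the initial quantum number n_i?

The photon energy is ΔE = hc/λ = 1240 / 935.1 = 1.326 eV.
With Z = 2, ΔE = 54.40 × (1/n_f² − 1/n_i²), so 1/n_f² − 1/n_i² = 0.02438.
With n_f = 5: 1/n_i² = 1/25 − 0.02438 = 0.01562, so n_i ≈ 8.00.

n_i = 8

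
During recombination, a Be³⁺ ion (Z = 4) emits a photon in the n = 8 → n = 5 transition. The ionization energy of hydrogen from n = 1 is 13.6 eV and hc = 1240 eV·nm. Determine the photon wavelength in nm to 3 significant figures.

234 nm

For Z = 4 the level energies scale as Z², so the effective Rydberg energy is 13.6 × 16 = 217.6 eV.
ΔE = 217.6 × (1/5² − 1/8²) = 217.6 × 0.02438 = 5.304 eV.
λ = hc/ΔE = 1240 / 5.304 = 234 nm.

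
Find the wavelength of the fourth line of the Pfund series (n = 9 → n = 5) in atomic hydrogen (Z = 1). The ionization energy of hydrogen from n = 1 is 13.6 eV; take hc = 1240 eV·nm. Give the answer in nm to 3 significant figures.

The Pfund series terminates on n_f = 5; the fourth line has n_i = 5+4 = 9.
ΔE = 13.60 × (1/5² − 1/9²) = 0.3761 eV.
λ = 1240 / 0.3761 = 3300 nm.

3300 nm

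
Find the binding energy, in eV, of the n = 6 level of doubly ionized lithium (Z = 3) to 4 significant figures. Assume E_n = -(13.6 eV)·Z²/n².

E_n = −13.6 Z²/n² = −122.4/n² eV for Z = 3.
E_6 = −122.4/36 = −3.400 eV, so ionization (to E = 0) requires 3.400 eV.

3.400 eV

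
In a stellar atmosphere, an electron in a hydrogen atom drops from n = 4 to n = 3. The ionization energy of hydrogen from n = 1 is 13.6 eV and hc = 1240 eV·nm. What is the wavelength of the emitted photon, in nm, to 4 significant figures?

1876 nm

ΔE = 13.60 × (1/3² − 1/4²) = 13.60 × 0.04861 = 0.6611 eV.
λ = hc/ΔE = 1240 / 0.6611 = 1876 nm.
This line belongs to the Paschen series.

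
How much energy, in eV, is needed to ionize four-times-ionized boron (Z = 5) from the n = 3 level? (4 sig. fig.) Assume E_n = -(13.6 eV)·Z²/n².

37.78 eV

E_n = −13.6 Z²/n² = −340.0/n² eV for Z = 5.
E_3 = −340.0/9 = −37.78 eV, so ionization (to E = 0) requires 37.78 eV.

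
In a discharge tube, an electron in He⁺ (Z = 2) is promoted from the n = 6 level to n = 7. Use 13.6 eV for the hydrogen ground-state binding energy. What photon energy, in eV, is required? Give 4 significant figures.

The Bohr energies scale as Z², so for Z = 2: E_n = −54.40/n² eV.
E_7 = −54.40/49 = −1.110 eV and E_6 = −54.40/36 = −1.511 eV.
The photon energy is |E_7 − E_6| = 0.4009 eV.

0.4009 eV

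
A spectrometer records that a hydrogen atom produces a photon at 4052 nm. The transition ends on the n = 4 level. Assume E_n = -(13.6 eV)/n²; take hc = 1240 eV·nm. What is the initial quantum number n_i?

n_i = 5

The photon energy is ΔE = hc/λ = 1240 / 4052 = 0.3060 eV.
With Z = 1, ΔE = 13.60 × (1/n_f² − 1/n_i²), so 1/n_f² − 1/n_i² = 0.02250.
With n_f = 4: 1/n_i² = 1/16 − 0.02250 = 0.04000, so n_i ≈ 5.00.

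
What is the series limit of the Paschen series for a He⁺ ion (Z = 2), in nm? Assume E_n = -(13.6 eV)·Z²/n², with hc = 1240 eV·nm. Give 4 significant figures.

The Paschen series has lower level n_f = 3; the series limit corresponds to n_i → ∞.
ΔE_max = 13.6 × 4 / 3² = 6.044 eV.
λ_min = 1240 / 6.044 = 205.1 nm.

205.1 nm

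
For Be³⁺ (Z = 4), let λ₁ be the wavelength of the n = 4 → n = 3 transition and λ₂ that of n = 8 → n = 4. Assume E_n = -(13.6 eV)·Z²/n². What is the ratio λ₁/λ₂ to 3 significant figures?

λ ∝ 1/ΔE ∝ 1/(1/n_f² − 1/n_i²), and the Z² and hc factors cancel in the ratio.
λ₁/λ₂ = (1/4² − 1/8²)/(1/3² − 1/4²) = 0.04688/0.04861 = 0.964.

0.964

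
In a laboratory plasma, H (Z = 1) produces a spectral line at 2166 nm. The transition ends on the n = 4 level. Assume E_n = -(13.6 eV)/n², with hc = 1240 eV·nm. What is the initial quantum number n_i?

n_i = 7

The photon energy is ΔE = hc/λ = 1240 / 2166 = 0.5725 eV.
With Z = 1, ΔE = 13.60 × (1/n_f² − 1/n_i²), so 1/n_f² − 1/n_i² = 0.04209.
With n_f = 4: 1/n_i² = 1/16 − 0.04209 = 0.02041, so n_i ≈ 7.00.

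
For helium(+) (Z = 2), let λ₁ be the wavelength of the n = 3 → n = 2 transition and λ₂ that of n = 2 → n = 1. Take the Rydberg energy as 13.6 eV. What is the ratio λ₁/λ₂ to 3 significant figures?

5.40

λ ∝ 1/ΔE ∝ 1/(1/n_f² − 1/n_i²), and the Z² and hc factors cancel in the ratio.
λ₁/λ₂ = (1/1² − 1/2²)/(1/2² − 1/3²) = 0.7500/0.1389 = 5.40.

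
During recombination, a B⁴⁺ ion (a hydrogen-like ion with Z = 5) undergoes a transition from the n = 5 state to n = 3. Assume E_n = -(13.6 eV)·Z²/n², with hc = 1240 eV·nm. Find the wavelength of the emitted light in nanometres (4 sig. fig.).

51.29 nm

For Z = 5 the level energies scale as Z², so the effective Rydberg energy is 13.6 × 25 = 340.0 eV.
ΔE = 340.0 × (1/3² − 1/5²) = 340.0 × 0.07111 = 24.18 eV.
λ = hc/ΔE = 1240 / 24.18 = 51.29 nm.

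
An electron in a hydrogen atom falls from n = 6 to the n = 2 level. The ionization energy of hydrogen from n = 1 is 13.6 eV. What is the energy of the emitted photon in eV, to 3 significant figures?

3.02 eV

E_6 = −13.60/36 = −0.3778 eV and E_2 = −13.60/4 = −3.400 eV.
The photon energy is |E_6 − E_2| = 3.02 eV.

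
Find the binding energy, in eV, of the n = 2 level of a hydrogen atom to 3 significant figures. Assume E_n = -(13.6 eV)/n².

E_2 = −13.60/4 = −3.40 eV, so ionization (to E = 0) requires 3.40 eV.

3.40 eV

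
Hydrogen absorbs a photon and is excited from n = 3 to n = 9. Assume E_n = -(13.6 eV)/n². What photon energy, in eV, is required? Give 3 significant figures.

1.34 eV

E_9 = −13.60/81 = −0.1679 eV and E_3 = −13.60/9 = −1.511 eV.
The photon energy is |E_9 − E_3| = 1.34 eV.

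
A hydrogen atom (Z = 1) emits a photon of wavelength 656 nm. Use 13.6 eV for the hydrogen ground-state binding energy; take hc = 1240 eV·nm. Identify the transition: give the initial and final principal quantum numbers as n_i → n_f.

The photon energy is ΔE = hc/λ = 1240 / 656 = 1.890 eV.
With Z = 1, ΔE = 13.60 × (1/n_f² − 1/n_i²), so 1/n_f² − 1/n_i² = 0.1390.
Trying n_f = 2 gives 1/n_i² = 0.1110, i.e. n_i ≈ 3; this pair matches.

n_i = 3, n_f = 2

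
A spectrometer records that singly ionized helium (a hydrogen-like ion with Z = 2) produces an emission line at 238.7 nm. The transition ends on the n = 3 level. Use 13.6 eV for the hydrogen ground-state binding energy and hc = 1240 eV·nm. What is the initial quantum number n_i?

n_i = 8

The photon energy is ΔE = hc/λ = 1240 / 238.7 = 5.195 eV.
With Z = 2, ΔE = 54.40 × (1/n_f² − 1/n_i²), so 1/n_f² − 1/n_i² = 0.09549.
With n_f = 3: 1/n_i² = 1/9 − 0.09549 = 0.01562, so n_i ≈ 8.00.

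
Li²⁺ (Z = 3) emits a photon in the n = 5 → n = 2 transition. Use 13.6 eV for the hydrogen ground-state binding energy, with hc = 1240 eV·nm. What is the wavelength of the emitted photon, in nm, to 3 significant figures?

For Z = 3 the level energies scale as Z², so the effective Rydberg energy is 13.6 × 9 = 122.4 eV.
ΔE = 122.4 × (1/2² − 1/5²) = 122.4 × 0.2100 = 25.70 eV.
λ = hc/ΔE = 1240 / 25.70 = 48.2 nm.

48.2 nm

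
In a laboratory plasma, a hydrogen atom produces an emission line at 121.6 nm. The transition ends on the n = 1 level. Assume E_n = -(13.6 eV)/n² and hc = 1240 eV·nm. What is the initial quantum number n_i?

The photon energy is ΔE = hc/λ = 1240 / 121.6 = 10.20 eV.
With Z = 1, ΔE = 13.60 × (1/n_f² − 1/n_i²), so 1/n_f² − 1/n_i² = 0.7498.
With n_f = 1: 1/n_i² = 1/1 − 0.7498 = 0.2502, so n_i ≈ 2.00.

n_i = 2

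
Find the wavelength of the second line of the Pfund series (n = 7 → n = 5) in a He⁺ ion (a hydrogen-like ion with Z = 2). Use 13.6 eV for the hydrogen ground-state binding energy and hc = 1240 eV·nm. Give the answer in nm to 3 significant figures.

The Pfund series terminates on n_f = 5; the second line has n_i = 5+2 = 7.
ΔE = 54.40 × (1/5² − 1/7²) = 1.066 eV.
λ = 1240 / 1.066 = 1160 nm.

1160 nm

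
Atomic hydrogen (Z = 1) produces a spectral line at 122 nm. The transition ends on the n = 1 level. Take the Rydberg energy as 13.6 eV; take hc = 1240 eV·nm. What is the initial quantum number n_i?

n_i = 2

The photon energy is ΔE = hc/λ = 1240 / 122 = 10.16 eV.
With Z = 1, ΔE = 13.60 × (1/n_f² − 1/n_i²), so 1/n_f² − 1/n_i² = 0.7473.
With n_f = 1: 1/n_i² = 1/1 − 0.7473 = 0.2527, so n_i ≈ 1.99.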